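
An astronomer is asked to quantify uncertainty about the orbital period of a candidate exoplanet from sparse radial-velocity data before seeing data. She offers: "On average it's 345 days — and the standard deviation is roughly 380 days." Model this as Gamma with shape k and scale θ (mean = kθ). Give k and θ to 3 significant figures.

k ≈ 0.824, θ ≈ 419

For Gamma(k, scale θ): mean = kθ, variance = kθ², so CV = 1/√k.
CV = SD/mean = 380/345 = 1.101, hence k = 1/CV² = 0.824.
Then θ = mean/k = 345/0.824 = 419.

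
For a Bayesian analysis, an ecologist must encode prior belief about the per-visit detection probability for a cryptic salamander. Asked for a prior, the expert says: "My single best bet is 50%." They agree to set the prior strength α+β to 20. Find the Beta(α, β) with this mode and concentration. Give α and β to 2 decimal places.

For α,β > 1 the Beta mode is (α−1)/(α+β−2). With α+β = 20, the mode is (α−1)/18.
Set (α−1)/18 = 0.5 → α = 1 + 0.5·18 = 10.00.
β = 20 − α = 10.00.

α = 10.00, β = 10.00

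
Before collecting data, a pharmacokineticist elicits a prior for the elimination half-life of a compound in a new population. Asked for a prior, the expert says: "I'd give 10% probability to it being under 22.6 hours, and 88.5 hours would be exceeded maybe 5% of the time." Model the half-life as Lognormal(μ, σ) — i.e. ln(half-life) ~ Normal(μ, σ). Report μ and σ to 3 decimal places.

If T ~ Lognormal(μ,σ) then ln T ~ Normal(μ,σ), so the p-quantile of ln T is μ + z_p·σ.
ln(22.6) = 3.118 and ln(88.5) = 4.483; z_{0.1} = -1.282, z_{0.95} = 1.645.
σ = (4.483 − 3.118)/(1.645 − (-1.282)) = 0.466.
μ = 3.118 − (-1.282)·0.466 = 3.716.

μ ≈ 3.716, σ ≈ 0.466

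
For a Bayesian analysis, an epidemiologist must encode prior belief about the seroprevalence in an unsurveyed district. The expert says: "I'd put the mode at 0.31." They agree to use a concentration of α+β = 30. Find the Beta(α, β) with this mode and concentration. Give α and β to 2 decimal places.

α = 9.68, β = 20.32

For α,β > 1 the Beta mode is (α−1)/(α+β−2). With α+β = 30, the mode is (α−1)/28.
Set (α−1)/28 = 0.31 → α = 1 + 0.31·28 = 9.68.
β = 30 − α = 20.32.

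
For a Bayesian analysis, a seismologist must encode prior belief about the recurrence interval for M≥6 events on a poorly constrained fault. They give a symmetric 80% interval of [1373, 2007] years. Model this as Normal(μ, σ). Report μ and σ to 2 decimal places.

μ = 1690.00, σ = 247.36

A symmetric 80% interval runs μ ± z·σ with z = 1.282.
Half-width = 317, so σ = 317/1.282 = 247.36.
μ is the interval midpoint, 1690.00.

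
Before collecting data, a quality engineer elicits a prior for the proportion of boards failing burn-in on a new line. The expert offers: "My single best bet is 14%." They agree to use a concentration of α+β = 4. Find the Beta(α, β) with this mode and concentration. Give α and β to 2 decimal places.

α = 1.28, β = 2.72

For α,β > 1 the Beta mode is (α−1)/(α+β−2). With α+β = 4, the mode is (α−1)/2.
Set (α−1)/2 = 0.14 → α = 1 + 0.14·2 = 1.28.
β = 4 − α = 2.72.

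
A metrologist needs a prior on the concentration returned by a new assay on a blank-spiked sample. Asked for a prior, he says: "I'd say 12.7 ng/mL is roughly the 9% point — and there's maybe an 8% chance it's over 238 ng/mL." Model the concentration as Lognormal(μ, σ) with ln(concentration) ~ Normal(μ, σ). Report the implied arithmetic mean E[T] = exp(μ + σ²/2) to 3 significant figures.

If T ~ Lognormal(μ,σ) then ln T ~ Normal(μ,σ), so the p-quantile of ln T is μ + z_p·σ.
ln(12.7) = 2.542 and ln(238) = 5.472; z_{0.09} = -1.341, z_{0.92} = 1.405.
σ = (5.472 − 2.542)/(1.405 − (-1.341)) = 1.067.
μ = 2.542 − (-1.341)·1.067 = 3.973.
E[T] = exp(μ + σ²/2) = exp(3.973 + 0.5696) = 93.9 ng/mL.

E[T] ≈ 93.9 ng/mL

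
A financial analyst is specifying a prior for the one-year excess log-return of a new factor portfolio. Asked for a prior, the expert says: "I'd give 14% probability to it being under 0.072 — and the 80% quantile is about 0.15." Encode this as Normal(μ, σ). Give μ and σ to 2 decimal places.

μ = 0.12, σ = 0.04

For Normal(μ,σ), the p-quantile is μ + z_p·σ. Here z_{0.14} = -1.08, z_{0.8} = 0.8416.
So 0.072 = μ − 1.08σ and 0.15 = μ + 0.8416σ.
Subtracting: σ = (0.15 − 0.072)/(0.8416 − (-1.08)) = 0.04.
Then μ = 0.072 − (-1.08)·0.04 = 0.12.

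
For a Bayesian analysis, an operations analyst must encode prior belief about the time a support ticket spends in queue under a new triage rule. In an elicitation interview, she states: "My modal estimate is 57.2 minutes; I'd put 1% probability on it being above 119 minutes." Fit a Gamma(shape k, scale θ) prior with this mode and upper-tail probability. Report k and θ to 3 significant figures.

k ≈ 10.1, θ ≈ 6.3

Gamma(k,θ) with k>1 has mode (k−1)θ, so θ = 57.2/(k−1).
Need P(X < 119) = 0.99 with θ tied to k this way. Start at k = 2, θ = 57.2: P(X<119) ≈ 0.615.
Too low — raise k to concentrate. Iterating converges to k ≈ 10.1.
Then θ = 57.2/(10.1−1) ≈ 6.3.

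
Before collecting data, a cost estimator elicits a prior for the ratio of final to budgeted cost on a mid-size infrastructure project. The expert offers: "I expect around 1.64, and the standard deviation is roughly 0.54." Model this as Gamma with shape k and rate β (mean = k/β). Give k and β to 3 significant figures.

For Gamma(k, rate β): mean = k/β, variance = k/β², so CV = 1/√k.
CV = SD/mean = 0.54/1.64 = 0.3293, hence k = 1/CV² = 9.22.
Then β = k/mean = 9.22/1.64 = 5.62.

k ≈ 9.22, β ≈ 5.62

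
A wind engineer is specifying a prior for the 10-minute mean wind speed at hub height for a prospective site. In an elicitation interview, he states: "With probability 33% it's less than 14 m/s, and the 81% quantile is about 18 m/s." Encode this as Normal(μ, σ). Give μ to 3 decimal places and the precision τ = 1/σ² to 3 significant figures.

For Normal(μ,σ), the p-quantile is μ + z_p·σ. Here z_{0.33} = -0.4399, z_{0.81} = 0.8779.
So 14 = μ − 0.4399σ and 18 = μ + 0.8779σ.
Subtracting: σ = (18 − 14)/(0.8779 − (-0.4399)) = 3.035.
Then μ = 14 − (-0.4399)·3.035 = 15.335.
Precision τ = 1/σ² = 1/3.035² = 0.109.

μ = 15.335, τ = 0.109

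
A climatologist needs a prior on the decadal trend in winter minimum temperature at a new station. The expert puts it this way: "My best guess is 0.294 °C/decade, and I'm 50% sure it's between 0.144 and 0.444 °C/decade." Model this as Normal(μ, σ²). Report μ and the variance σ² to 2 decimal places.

μ = 0.29, σ² = 0.05

A symmetric 50% interval runs μ ± z·σ with z = 0.6745.
Half-width = 0.15, so σ = 0.15/0.6745 = 0.222 and σ² = 0.05.
μ is the stated best guess, 0.29.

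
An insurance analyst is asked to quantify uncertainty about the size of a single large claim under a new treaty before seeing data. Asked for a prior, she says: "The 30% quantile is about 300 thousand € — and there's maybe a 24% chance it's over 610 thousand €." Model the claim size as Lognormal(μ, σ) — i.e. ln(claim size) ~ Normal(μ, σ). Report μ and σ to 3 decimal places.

μ ≈ 6.006, σ ≈ 0.577

If T ~ Lognormal(μ,σ) then ln T ~ Normal(μ,σ), so the p-quantile of ln T is μ + z_p·σ.
ln(300) = 5.704 and ln(610) = 6.413; z_{0.3} = -0.5244, z_{0.76} = 0.7063.
σ = (6.413 − 5.704)/(0.7063 − (-0.5244)) = 0.577.
μ = 5.704 − (-0.5244)·0.577 = 6.006.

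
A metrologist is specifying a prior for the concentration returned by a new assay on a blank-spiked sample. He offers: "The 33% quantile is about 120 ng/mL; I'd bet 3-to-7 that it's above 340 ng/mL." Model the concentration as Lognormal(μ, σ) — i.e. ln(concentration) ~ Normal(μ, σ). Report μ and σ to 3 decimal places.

If T ~ Lognormal(μ,σ) then ln T ~ Normal(μ,σ), so the p-quantile of ln T is μ + z_p·σ.
ln(120) = 4.787 and ln(340) = 5.829; z_{0.33} = -0.4399, z_{0.7} = 0.5244.
σ = (5.829 − 4.787)/(0.5244 − (-0.4399)) = 1.080.
μ = 4.787 − (-0.4399)·1.080 = 5.263.

μ ≈ 5.263, σ ≈ 1.080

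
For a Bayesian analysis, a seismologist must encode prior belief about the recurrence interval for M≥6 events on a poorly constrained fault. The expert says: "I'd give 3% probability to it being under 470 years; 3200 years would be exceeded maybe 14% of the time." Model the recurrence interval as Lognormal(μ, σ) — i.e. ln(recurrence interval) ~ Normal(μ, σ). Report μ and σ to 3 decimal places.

If T ~ Lognormal(μ,σ) then ln T ~ Normal(μ,σ), so the p-quantile of ln T is μ + z_p·σ.
ln(470) = 6.153 and ln(3200) = 8.071; z_{0.03} = -1.881, z_{0.86} = 1.08.
σ = (8.071 − 6.153)/(1.08 − (-1.881)) = 0.648.
μ = 6.153 − (-1.881)·0.648 = 7.371.

μ ≈ 7.371, σ ≈ 0.648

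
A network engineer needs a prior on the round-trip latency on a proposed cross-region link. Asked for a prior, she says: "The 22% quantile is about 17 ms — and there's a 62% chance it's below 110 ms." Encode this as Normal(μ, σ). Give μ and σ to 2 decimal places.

μ = 83.64, σ = 86.30

For Normal(μ,σ), the p-quantile is μ + z_p·σ. Here z_{0.22} = -0.7722, z_{0.62} = 0.3055.
So 17 = μ − 0.7722σ and 110 = μ + 0.3055σ.
Subtracting: σ = (110 − 17)/(0.3055 − (-0.7722)) = 86.30.
Then μ = 17 − (-0.7722)·86.30 = 83.64.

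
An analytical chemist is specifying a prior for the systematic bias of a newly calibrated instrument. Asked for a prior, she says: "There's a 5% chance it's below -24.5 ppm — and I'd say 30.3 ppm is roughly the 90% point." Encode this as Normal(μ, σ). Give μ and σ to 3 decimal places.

μ = 6.302, σ = 18.726

For Normal(μ,σ), the p-quantile is μ + z_p·σ. Here z_{0.05} = -1.645, z_{0.9} = 1.282.
So -24.5 = μ − 1.645σ and 30.3 = μ + 1.282σ.
Subtracting: σ = (30.3 − -24.5)/(1.282 − (-1.645)) = 18.726.
Then μ = -24.5 − (-1.645)·18.726 = 6.302.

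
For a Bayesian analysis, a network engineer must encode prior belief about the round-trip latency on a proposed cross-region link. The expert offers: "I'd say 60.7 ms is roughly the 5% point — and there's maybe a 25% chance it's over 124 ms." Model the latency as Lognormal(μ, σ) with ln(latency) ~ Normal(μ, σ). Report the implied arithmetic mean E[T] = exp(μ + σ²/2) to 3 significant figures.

If T ~ Lognormal(μ,σ) then ln T ~ Normal(μ,σ), so the p-quantile of ln T is μ + z_p·σ.
ln(60.7) = 4.106 and ln(124) = 4.82; z_{0.05} = -1.645, z_{0.75} = 0.6745.
σ = (4.82 − 4.106)/(0.6745 − (-1.645)) = 0.308.
μ = 4.106 − (-1.645)·0.308 = 4.613.
E[T] = exp(μ + σ²/2) = exp(4.613 + 0.0474) = 106 ms.

E[T] ≈ 106 ms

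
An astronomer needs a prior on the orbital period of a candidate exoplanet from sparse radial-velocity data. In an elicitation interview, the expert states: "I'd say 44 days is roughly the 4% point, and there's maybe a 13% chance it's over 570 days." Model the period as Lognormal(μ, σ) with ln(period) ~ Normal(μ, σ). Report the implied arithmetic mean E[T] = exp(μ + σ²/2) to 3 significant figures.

E[T] ≈ 311 days

If T ~ Lognormal(μ,σ) then ln T ~ Normal(μ,σ), so the p-quantile of ln T is μ + z_p·σ.
ln(44) = 3.784 and ln(570) = 6.346; z_{0.04} = -1.751, z_{0.87} = 1.126.
σ = (6.346 − 3.784)/(1.126 − (-1.751)) = 0.890.
μ = 3.784 − (-1.751)·0.890 = 5.343.
E[T] = exp(μ + σ²/2) = exp(5.343 + 0.3963) = 311 days.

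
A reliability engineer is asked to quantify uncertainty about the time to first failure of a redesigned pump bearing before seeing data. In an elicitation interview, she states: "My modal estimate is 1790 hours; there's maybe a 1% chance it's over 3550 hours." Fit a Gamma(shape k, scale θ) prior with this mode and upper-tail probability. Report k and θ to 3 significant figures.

Gamma(k,θ) with k>1 has mode (k−1)θ, so θ = 1790/(k−1).
Need P(X < 3550) = 0.99 with θ tied to k this way. Start at k = 2, θ = 1790: P(X<3550) ≈ 0.589.
Too low — raise k to concentrate. Iterating converges to k ≈ 11.5.
Then θ = 1790/(11.5−1) ≈ 171.

k ≈ 11.5, θ ≈ 171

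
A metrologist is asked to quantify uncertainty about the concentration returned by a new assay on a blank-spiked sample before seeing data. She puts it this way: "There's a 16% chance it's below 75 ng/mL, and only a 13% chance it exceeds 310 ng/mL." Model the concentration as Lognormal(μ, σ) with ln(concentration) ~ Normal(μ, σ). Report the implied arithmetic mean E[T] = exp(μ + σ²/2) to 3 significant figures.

E[T] ≈ 182 ng/mL

If T ~ Lognormal(μ,σ) then ln T ~ Normal(μ,σ), so the p-quantile of ln T is μ + z_p·σ.
ln(75) = 4.317 and ln(310) = 5.737; z_{0.16} = -0.9945, z_{0.87} = 1.126.
σ = (5.737 − 4.317)/(1.126 − (-0.9945)) = 0.669.
μ = 4.317 − (-0.9945)·0.669 = 4.983.
E[T] = exp(μ + σ²/2) = exp(4.983 + 0.2239) = 182 ng/mL.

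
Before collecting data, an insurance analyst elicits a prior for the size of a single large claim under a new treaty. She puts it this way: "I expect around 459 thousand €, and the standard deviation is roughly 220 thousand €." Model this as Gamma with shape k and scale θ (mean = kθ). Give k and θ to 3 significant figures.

For Gamma(k, scale θ): mean = kθ, variance = kθ², so CV = 1/√k.
CV = SD/mean = 220/459 = 0.4793, hence k = 1/CV² = 4.35.
Then θ = mean/k = 459/4.35 = 105.

k ≈ 4.35, θ ≈ 105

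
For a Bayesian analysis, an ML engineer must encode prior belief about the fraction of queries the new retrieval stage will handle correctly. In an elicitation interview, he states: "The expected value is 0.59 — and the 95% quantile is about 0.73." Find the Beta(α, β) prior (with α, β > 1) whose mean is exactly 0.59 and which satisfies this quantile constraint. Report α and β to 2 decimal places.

With mean 0.59 fixed, write α = 0.59s, β = 0.41s where s = α+β.
Need P(θ < 0.73) = 0.95 under Beta(0.59s, 0.41s). Normal approximation: (q−m)/√(m(1−m)/s) ≈ z_{0.95} = 1.64, so s ≈ 0.59·0.41·(1.64)²/(0.73−0.59)² = 33.4.
At s = 33.4: P(θ<0.73) ≈ 0.957. Adjusting to match 0.95 gives s ≈ 30.93.
So α = 0.59·30.93 ≈ 18.25, β = 0.41·30.93 ≈ 12.68.

α ≈ 18.25, β ≈ 12.68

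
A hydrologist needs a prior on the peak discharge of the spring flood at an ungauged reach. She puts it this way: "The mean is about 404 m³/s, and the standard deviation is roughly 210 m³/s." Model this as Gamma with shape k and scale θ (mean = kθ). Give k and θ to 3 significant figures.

For Gamma(k, scale θ): mean = kθ, variance = kθ², so CV = 1/√k.
CV = SD/mean = 210/404 = 0.5198, hence k = 1/CV² = 3.7.
Then θ = mean/k = 404/3.7 = 109.

k ≈ 3.7, θ ≈ 109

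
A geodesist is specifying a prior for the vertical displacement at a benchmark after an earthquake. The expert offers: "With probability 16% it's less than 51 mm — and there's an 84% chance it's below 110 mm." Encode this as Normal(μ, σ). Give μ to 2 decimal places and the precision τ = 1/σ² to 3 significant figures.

μ = 80.50, τ = 0.00114

The p-quantile of Normal(μ,σ) is μ + z_p·σ, with z_{0.16} = -0.9945 and z_{0.84} = 0.9945.
Eliminate σ: μ = (z₂·x₁ − z₁·x₂)/(z₂ − z₁) = (0.9945·51 − (-0.9945)·110)/1.989 = 80.50.
Then σ = (x₂ − x₁)/(z₂ − z₁) = (110 − 51)/1.989 = 29.66.
Precision τ = 1/σ² = 1/29.66² = 0.00114.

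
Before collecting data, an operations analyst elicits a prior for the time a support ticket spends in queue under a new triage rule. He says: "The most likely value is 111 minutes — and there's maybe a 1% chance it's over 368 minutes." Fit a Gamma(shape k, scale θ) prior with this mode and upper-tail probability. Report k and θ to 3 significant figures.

Gamma(k,θ) with k>1 has mode (k−1)θ, so θ = 111/(k−1).
Need P(X < 368) = 0.99 with θ tied to k this way. Start at k = 2, θ = 111: P(X<368) ≈ 0.843.
Too low — raise k to concentrate. Iterating converges to k ≈ 4.06.
Then θ = 111/(4.06−1) ≈ 36.3.

k ≈ 4.06, θ ≈ 36.3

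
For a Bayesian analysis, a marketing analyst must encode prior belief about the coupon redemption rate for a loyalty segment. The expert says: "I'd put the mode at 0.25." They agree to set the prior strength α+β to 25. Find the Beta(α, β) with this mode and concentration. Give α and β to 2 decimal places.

α = 6.75, β = 18.25

For α,β > 1 the Beta mode is (α−1)/(α+β−2). With α+β = 25, the mode is (α−1)/23.
Set (α−1)/23 = 0.25 → α = 1 + 0.25·23 = 6.75.
β = 25 − α = 18.25.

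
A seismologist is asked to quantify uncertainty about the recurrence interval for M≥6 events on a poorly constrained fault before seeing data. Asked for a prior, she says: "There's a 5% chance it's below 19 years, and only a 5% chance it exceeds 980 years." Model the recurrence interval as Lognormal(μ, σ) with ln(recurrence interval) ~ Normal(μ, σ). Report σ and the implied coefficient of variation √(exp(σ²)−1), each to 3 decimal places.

σ ≈ 1.199, CV ≈ 1.791

If T ~ Lognormal(μ,σ) then ln T ~ Normal(μ,σ), so the p-quantile of ln T is μ + z_p·σ.
ln(19) = 2.944 and ln(980) = 6.888; z_{0.05} = -1.645, z_{0.95} = 1.645.
σ = (6.888 − 2.944)/(1.645 − (-1.645)) = 1.199.
μ = 2.944 − (-1.645)·1.199 = 4.916.
CV = √(exp(σ²)−1) = √(exp(1.4367)−1) = 1.791.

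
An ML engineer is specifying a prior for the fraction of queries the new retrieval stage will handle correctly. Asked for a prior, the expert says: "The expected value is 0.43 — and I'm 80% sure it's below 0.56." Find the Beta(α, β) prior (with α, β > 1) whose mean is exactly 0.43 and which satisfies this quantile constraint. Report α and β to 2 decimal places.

With mean 0.43 fixed, write α = 0.43s, β = 0.57s where s = α+β.
Need P(θ < 0.56) = 0.8 under Beta(0.43s, 0.57s). Normal approximation: (q−m)/√(m(1−m)/s) ≈ z_{0.8} = 0.842, so s ≈ 0.43·0.57·(0.842)²/(0.56−0.43)² = 10.3.
At s = 10.3: P(θ<0.56) ≈ 0.801. Adjusting to match 0.8 gives s ≈ 10.19.
So α = 0.43·10.19 ≈ 4.38, β = 0.57·10.19 ≈ 5.81.

α ≈ 4.38, β ≈ 5.81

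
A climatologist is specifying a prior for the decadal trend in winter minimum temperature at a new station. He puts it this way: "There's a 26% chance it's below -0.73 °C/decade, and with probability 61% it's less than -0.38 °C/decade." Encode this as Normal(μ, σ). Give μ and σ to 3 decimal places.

For Normal(μ,σ), the p-quantile is μ + z_p·σ. Here z_{0.26} = -0.6433, z_{0.61} = 0.2793.
So -0.73 = μ − 0.6433σ and -0.38 = μ + 0.2793σ.
Subtracting: σ = (-0.38 − -0.73)/(0.2793 − (-0.6433)) = 0.379.
Then μ = -0.73 − (-0.6433)·0.379 = -0.486.

μ = -0.486, σ = 0.379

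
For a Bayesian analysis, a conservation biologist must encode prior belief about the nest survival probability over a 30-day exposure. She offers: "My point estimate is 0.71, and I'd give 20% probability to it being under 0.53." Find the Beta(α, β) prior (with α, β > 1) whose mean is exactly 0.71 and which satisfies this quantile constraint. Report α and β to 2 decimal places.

α ≈ 2.81, β ≈ 1.15

With mean 0.71 fixed, write α = 0.71s, β = 0.29s where s = α+β.
Need P(θ < 0.53) = 0.2 under Beta(0.71s, 0.29s). Normal approximation: (q−m)/√(m(1−m)/s) ≈ z_{0.2} = -0.842, so s ≈ 0.71·0.29·(-0.842)²/(0.53−0.71)² = 4.5.
At s = 4.5: P(θ<0.53) ≈ 0.189. Adjusting to match 0.2 gives s ≈ 3.95.
So α = 0.71·3.95 ≈ 2.81, β = 0.29·3.95 ≈ 1.15.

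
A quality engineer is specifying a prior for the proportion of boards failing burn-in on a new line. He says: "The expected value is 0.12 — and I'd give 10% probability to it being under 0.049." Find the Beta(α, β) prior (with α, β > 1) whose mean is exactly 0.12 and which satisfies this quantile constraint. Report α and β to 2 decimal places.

α ≈ 3.23, β ≈ 23.69

With mean 0.12 fixed, write α = 0.12s, β = 0.88s where s = α+β.
Need P(θ < 0.049) = 0.1 under Beta(0.12s, 0.88s). Normal approximation: (q−m)/√(m(1−m)/s) ≈ z_{0.1} = -1.28, so s ≈ 0.12·0.88·(-1.28)²/(0.049−0.12)² = 34.4.
At s = 34.4: P(θ<0.049) ≈ 0.068. Adjusting to match 0.1 gives s ≈ 26.92.
So α = 0.12·26.92 ≈ 3.23, β = 0.88·26.92 ≈ 23.69.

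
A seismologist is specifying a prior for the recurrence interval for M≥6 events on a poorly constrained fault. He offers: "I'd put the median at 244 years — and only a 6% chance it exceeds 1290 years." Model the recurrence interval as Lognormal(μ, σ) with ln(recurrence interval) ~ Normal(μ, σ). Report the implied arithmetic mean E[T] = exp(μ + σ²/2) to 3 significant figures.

E[T] ≈ 433 years

If T ~ Lognormal(μ,σ) then ln T ~ Normal(μ,σ), so the p-quantile of ln T is μ + z_p·σ.
ln(244) = 5.497 and ln(1290) = 7.162; z_{0.5} = 0, z_{0.94} = 1.555.
σ = (7.162 − 5.497)/(1.555 − (0)) = 1.071.
μ = 5.497 − (0)·1.071 = 5.497.
E[T] = exp(μ + σ²/2) = exp(5.497 + 0.5736) = 433 years.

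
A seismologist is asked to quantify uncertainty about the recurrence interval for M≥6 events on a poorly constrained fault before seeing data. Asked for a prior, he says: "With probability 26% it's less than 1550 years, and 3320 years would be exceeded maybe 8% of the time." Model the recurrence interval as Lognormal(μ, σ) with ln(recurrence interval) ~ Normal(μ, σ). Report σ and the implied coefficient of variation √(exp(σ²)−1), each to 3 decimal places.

If T ~ Lognormal(μ,σ) then ln T ~ Normal(μ,σ), so the p-quantile of ln T is μ + z_p·σ.
ln(1550) = 7.346 and ln(3320) = 8.108; z_{0.26} = -0.6433, z_{0.92} = 1.405.
σ = (8.108 − 7.346)/(1.405 − (-0.6433)) = 0.372.
μ = 7.346 − (-0.6433)·0.372 = 7.585.
CV = √(exp(σ²)−1) = √(exp(0.1383)−1) = 0.385.

σ ≈ 0.372, CV ≈ 0.385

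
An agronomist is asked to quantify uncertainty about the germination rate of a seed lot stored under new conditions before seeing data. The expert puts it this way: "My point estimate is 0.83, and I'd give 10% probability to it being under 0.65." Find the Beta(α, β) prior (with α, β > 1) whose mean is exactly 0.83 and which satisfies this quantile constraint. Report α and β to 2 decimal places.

α ≈ 6.43, β ≈ 1.32

With mean 0.83 fixed, write α = 0.83s, β = 0.17s where s = α+β.
Need P(θ < 0.65) = 0.1 under Beta(0.83s, 0.17s). Normal approximation: (q−m)/√(m(1−m)/s) ≈ z_{0.1} = -1.28, so s ≈ 0.83·0.17·(-1.28)²/(0.65−0.83)² = 7.2.
At s = 7.2: P(θ<0.65) ≈ 0.106. Adjusting to match 0.1 gives s ≈ 7.74.
So α = 0.83·7.74 ≈ 6.43, β = 0.17·7.74 ≈ 1.32.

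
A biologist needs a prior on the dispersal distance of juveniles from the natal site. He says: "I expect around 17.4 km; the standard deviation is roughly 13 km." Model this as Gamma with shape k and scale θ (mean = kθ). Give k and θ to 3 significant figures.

For Gamma(k, scale θ): mean = kθ, variance = kθ², so CV = 1/√k.
CV = SD/mean = 13/17.4 = 0.7471, hence k = 1/CV² = 1.79.
Then θ = mean/k = 17.4/1.79 = 9.71.

k ≈ 1.79, θ ≈ 9.71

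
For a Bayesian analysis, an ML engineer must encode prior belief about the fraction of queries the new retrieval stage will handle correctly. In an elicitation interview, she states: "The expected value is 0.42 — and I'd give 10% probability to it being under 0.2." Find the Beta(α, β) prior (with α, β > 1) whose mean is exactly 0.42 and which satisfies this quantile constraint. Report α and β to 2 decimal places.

α ≈ 3.13, β ≈ 4.32

With mean 0.42 fixed, write α = 0.42s, β = 0.58s where s = α+β.
Need P(θ < 0.2) = 0.1 under Beta(0.42s, 0.58s). Normal approximation: (q−m)/√(m(1−m)/s) ≈ z_{0.1} = -1.28, so s ≈ 0.42·0.58·(-1.28)²/(0.2−0.42)² = 8.3.
At s = 8.3: P(θ<0.2) ≈ 0.087. Adjusting to match 0.1 gives s ≈ 7.45.
So α = 0.42·7.45 ≈ 3.13, β = 0.58·7.45 ≈ 4.32.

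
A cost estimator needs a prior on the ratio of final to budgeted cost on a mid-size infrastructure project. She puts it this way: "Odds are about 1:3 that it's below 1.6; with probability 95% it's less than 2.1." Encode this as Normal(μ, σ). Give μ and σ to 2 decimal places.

μ = 1.75, σ = 0.22

The p-quantile of Normal(μ,σ) is μ + z_p·σ, with z_{0.25} = -0.6745 and z_{0.95} = 1.645.
Eliminate σ: μ = (z₂·x₁ − z₁·x₂)/(z₂ − z₁) = (1.645·1.6 − (-0.6745)·2.1)/2.319 = 1.75.
Then σ = (x₂ − x₁)/(z₂ − z₁) = (2.1 − 1.6)/2.319 = 0.22.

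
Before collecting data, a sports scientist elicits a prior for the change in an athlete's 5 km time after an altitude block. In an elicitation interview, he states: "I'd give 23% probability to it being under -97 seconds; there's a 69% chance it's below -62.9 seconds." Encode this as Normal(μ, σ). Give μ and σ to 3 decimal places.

μ = -76.594, σ = 27.618

The p-quantile of Normal(μ,σ) is μ + z_p·σ, with z_{0.23} = -0.7388 and z_{0.69} = 0.4959.
Eliminate σ: μ = (z₂·x₁ − z₁·x₂)/(z₂ − z₁) = (0.4959·-97 − (-0.7388)·-62.9)/1.235 = -76.594.
Then σ = (x₂ − x₁)/(z₂ − z₁) = (-62.9 − -97)/1.235 = 27.618.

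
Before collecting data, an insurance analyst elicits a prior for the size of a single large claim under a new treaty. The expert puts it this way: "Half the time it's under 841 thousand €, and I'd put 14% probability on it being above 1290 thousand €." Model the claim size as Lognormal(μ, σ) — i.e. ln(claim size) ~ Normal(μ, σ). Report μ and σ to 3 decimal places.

μ ≈ 6.735, σ ≈ 0.396

If T ~ Lognormal(μ,σ) then ln T ~ Normal(μ,σ), so the p-quantile of ln T is μ + z_p·σ.
ln(841) = 6.735 and ln(1290) = 7.162; z_{0.5} = 0, z_{0.86} = 1.08.
σ = (7.162 − 6.735)/(1.08 − (0)) = 0.396.
μ = 6.735 − (0)·0.396 = 6.735.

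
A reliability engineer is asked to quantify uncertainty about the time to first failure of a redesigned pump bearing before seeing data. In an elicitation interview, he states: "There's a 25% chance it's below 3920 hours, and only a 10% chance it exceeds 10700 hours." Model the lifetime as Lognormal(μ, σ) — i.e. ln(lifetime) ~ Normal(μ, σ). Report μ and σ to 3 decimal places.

If T ~ Lognormal(μ,σ) then ln T ~ Normal(μ,σ), so the p-quantile of ln T is μ + z_p·σ.
ln(3920) = 8.274 and ln(10700) = 9.278; z_{0.25} = -0.6745, z_{0.9} = 1.282.
σ = (9.278 − 8.274)/(1.282 − (-0.6745)) = 0.513.
μ = 8.274 − (-0.6745)·0.513 = 8.620.

μ ≈ 8.620, σ ≈ 0.513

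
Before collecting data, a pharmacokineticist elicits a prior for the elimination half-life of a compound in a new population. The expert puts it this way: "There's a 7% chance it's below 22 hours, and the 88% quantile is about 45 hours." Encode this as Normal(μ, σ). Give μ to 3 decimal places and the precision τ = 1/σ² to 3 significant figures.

For Normal(μ,σ), the p-quantile is μ + z_p·σ. Here z_{0.07} = -1.476, z_{0.88} = 1.175.
So 22 = μ − 1.476σ and 45 = μ + 1.175σ.
Subtracting: σ = (45 − 22)/(1.175 − (-1.476)) = 8.677.
Then μ = 22 − (-1.476)·8.677 = 34.805.
Precision τ = 1/σ² = 1/8.677² = 0.0133.

μ = 34.805, τ = 0.0133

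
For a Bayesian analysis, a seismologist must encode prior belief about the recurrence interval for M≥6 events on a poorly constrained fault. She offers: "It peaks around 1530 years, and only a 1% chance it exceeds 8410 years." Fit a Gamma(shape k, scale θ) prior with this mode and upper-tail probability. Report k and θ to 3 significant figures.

k ≈ 2.31, θ ≈ 1170

Gamma(k,θ) with k>1 has mode (k−1)θ, so θ = 1530/(k−1).
Need P(X < 8410) = 0.99 with θ tied to k this way. Start at k = 2, θ = 1530: P(X<8410) ≈ 0.973.
Too low — raise k to concentrate. Iterating converges to k ≈ 2.31.
Then θ = 1530/(2.31−1) ≈ 1170.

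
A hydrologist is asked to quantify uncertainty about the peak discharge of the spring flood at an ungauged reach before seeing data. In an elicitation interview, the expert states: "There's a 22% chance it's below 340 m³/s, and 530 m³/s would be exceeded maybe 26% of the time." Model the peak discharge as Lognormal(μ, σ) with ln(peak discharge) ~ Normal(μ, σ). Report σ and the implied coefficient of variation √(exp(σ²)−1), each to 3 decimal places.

σ ≈ 0.314, CV ≈ 0.321

If T ~ Lognormal(μ,σ) then ln T ~ Normal(μ,σ), so the p-quantile of ln T is μ + z_p·σ.
ln(340) = 5.829 and ln(530) = 6.273; z_{0.22} = -0.7722, z_{0.74} = 0.6433.
σ = (6.273 − 5.829)/(0.6433 − (-0.7722)) = 0.314.
μ = 5.829 − (-0.7722)·0.314 = 6.071.
CV = √(exp(σ²)−1) = √(exp(0.0984)−1) = 0.321.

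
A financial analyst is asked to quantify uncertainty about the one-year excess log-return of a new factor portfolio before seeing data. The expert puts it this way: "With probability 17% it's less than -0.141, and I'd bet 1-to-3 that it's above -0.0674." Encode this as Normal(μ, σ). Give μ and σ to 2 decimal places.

The p-quantile of Normal(μ,σ) is μ + z_p·σ, with z_{0.17} = -0.9542 and z_{0.75} = 0.6745.
Eliminate σ: μ = (z₂·x₁ − z₁·x₂)/(z₂ − z₁) = (0.6745·-0.141 − (-0.9542)·-0.0674)/1.629 = -0.10.
Then σ = (x₂ − x₁)/(z₂ − z₁) = (-0.0674 − -0.141)/1.629 = 0.05.

μ = -0.10, σ = 0.05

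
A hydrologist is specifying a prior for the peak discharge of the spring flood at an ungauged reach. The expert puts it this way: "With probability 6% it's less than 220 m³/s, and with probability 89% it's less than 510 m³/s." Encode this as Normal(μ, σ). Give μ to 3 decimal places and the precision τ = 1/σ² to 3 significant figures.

For Normal(μ,σ), the p-quantile is μ + z_p·σ. Here z_{0.06} = -1.555, z_{0.89} = 1.227.
So 220 = μ − 1.555σ and 510 = μ + 1.227σ.
Subtracting: σ = (510 − 220)/(1.227 − (-1.555)) = 104.268.
Then μ = 220 − (-1.555)·104.268 = 382.113.
Precision τ = 1/σ² = 1/104.3² = 9.2e-05.

μ = 382.113, τ = 9.2e-05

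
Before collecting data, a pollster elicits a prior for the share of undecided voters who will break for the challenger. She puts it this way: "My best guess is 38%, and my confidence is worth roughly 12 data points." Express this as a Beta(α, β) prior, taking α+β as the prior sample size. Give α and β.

Under the effective-sample-size interpretation, Beta(α, β) has prior mean α/(α+β) and prior sample size α+β.
So α+β = 12 and α/(α+β) = 0.38, giving α = 0.38·12 = 4.56 and β = 12 − 4.56 = 7.44.

α = 4.56, β = 7.44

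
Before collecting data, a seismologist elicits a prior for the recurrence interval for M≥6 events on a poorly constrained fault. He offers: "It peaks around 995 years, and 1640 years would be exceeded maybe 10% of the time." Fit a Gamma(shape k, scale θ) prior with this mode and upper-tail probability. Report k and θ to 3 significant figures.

k ≈ 8.55, θ ≈ 132

Gamma(k,θ) with k>1 has mode (k−1)θ, so θ = 995/(k−1).
Need P(X < 1640) = 0.9 with θ tied to k this way. Start at k = 2, θ = 995: P(X<1640) ≈ 0.491.
Too low — raise k to concentrate. Iterating converges to k ≈ 8.55.
Then θ = 995/(8.55−1) ≈ 132.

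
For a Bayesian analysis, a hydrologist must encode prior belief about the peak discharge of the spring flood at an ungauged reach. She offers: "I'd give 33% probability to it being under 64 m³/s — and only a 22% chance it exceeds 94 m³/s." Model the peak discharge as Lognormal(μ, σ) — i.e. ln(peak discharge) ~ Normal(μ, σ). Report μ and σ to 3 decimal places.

μ ≈ 4.298, σ ≈ 0.317

If T ~ Lognormal(μ,σ) then ln T ~ Normal(μ,σ), so the p-quantile of ln T is μ + z_p·σ.
ln(64) = 4.159 and ln(94) = 4.543; z_{0.33} = -0.4399, z_{0.78} = 0.7722.
σ = (4.543 − 4.159)/(0.7722 − (-0.4399)) = 0.317.
μ = 4.159 − (-0.4399)·0.317 = 4.298.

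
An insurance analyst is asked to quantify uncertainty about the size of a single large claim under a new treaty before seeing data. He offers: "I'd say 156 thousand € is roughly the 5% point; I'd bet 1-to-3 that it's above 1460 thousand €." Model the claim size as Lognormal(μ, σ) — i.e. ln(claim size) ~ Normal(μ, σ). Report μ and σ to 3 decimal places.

If T ~ Lognormal(μ,σ) then ln T ~ Normal(μ,σ), so the p-quantile of ln T is μ + z_p·σ.
ln(156) = 5.05 and ln(1460) = 7.286; z_{0.05} = -1.645, z_{0.75} = 0.6745.
σ = (7.286 − 5.05)/(0.6745 − (-1.645)) = 0.964.
μ = 5.05 − (-1.645)·0.964 = 6.636.

μ ≈ 6.636, σ ≈ 0.964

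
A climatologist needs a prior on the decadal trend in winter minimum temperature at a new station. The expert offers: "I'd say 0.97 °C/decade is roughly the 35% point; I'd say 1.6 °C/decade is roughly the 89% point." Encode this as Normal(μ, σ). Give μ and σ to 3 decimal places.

For Normal(μ,σ), the p-quantile is μ + z_p·σ. Here z_{0.35} = -0.3853, z_{0.89} = 1.227.
So 0.97 = μ − 0.3853σ and 1.6 = μ + 1.227σ.
Subtracting: σ = (1.6 − 0.97)/(1.227 − (-0.3853)) = 0.391.
Then μ = 0.97 − (-0.3853)·0.391 = 1.121.

μ = 1.121, σ = 0.391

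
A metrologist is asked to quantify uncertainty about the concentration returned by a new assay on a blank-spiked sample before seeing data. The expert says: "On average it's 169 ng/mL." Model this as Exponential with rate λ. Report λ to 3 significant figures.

Exponential mean = 1/λ, so λ = 1/169.0 = 0.00592.

λ ≈ 0.00592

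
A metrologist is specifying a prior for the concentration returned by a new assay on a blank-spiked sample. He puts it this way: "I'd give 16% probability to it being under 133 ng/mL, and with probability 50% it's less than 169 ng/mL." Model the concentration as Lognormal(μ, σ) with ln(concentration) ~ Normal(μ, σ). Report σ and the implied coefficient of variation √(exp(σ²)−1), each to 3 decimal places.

σ ≈ 0.241, CV ≈ 0.244

If T ~ Lognormal(μ,σ) then ln T ~ Normal(μ,σ), so the p-quantile of ln T is μ + z_p·σ.
ln(133) = 4.89 and ln(169) = 5.13; z_{0.16} = -0.9945, z_{0.5} = 0.
σ = (5.13 − 4.89)/(0 − (-0.9945)) = 0.241.
μ = 4.89 − (-0.9945)·0.241 = 5.130.
CV = √(exp(σ²)−1) = √(exp(0.0580)−1) = 0.244.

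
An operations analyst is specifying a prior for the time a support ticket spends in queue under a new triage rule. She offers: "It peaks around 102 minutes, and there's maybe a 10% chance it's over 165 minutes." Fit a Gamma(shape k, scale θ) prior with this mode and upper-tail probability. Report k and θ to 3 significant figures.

k ≈ 9.13, θ ≈ 12.5

Gamma(k,θ) with k>1 has mode (k−1)θ, so θ = 102/(k−1).
Need P(X < 165) = 0.9 with θ tied to k this way. Start at k = 2, θ = 102: P(X<165) ≈ 0.481.
Too low — raise k to concentrate. Iterating converges to k ≈ 9.13.
Then θ = 102/(9.13−1) ≈ 12.5.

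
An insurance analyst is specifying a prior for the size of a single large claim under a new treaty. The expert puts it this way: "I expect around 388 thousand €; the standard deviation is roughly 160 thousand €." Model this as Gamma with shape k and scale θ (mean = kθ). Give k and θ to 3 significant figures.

For Gamma(k, scale θ): mean = kθ, variance = kθ², so CV = 1/√k.
CV = SD/mean = 160/388 = 0.4124, hence k = 1/CV² = 5.88.
Then θ = mean/k = 388/5.88 = 66.

k ≈ 5.88, θ ≈ 66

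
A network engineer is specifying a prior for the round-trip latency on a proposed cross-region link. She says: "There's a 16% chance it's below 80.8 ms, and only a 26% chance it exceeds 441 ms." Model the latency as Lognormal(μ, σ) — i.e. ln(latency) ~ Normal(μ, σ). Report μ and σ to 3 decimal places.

μ ≈ 5.422, σ ≈ 1.036

If T ~ Lognormal(μ,σ) then ln T ~ Normal(μ,σ), so the p-quantile of ln T is μ + z_p·σ.
ln(80.8) = 4.392 and ln(441) = 6.089; z_{0.16} = -0.9945, z_{0.74} = 0.6433.
σ = (6.089 − 4.392)/(0.6433 − (-0.9945)) = 1.036.
μ = 4.392 − (-0.9945)·1.036 = 5.422.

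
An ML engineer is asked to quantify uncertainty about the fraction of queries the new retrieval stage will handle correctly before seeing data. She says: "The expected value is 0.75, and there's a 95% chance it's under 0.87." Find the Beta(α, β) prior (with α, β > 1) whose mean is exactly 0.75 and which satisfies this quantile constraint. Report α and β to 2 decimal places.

α ≈ 21.60, β ≈ 7.20

With mean 0.75 fixed, write α = 0.75s, β = 0.25s where s = α+β.
Need P(θ < 0.87) = 0.95 under Beta(0.75s, 0.25s). Normal approximation: (q−m)/√(m(1−m)/s) ≈ z_{0.95} = 1.64, so s ≈ 0.75·0.25·(1.64)²/(0.87−0.75)² = 35.2.
At s = 35.2: P(θ<0.87) ≈ 0.967. Adjusting to match 0.95 gives s ≈ 28.80.
So α = 0.75·28.80 ≈ 21.60, β = 0.25·28.80 ≈ 7.20.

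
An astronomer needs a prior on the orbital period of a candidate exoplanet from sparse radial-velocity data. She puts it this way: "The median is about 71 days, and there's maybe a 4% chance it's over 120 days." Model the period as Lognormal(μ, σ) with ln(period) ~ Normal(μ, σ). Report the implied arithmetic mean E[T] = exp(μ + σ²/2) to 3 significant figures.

If T ~ Lognormal(μ,σ) then ln T ~ Normal(μ,σ), so the p-quantile of ln T is μ + z_p·σ.
ln(71) = 4.263 and ln(120) = 4.787; z_{0.5} = 0, z_{0.96} = 1.751.
σ = (4.787 − 4.263)/(1.751 − (0)) = 0.300.
μ = 4.263 − (0)·0.300 = 4.263.
E[T] = exp(μ + σ²/2) = exp(4.263 + 0.0449) = 74.3 days.

E[T] ≈ 74.3 days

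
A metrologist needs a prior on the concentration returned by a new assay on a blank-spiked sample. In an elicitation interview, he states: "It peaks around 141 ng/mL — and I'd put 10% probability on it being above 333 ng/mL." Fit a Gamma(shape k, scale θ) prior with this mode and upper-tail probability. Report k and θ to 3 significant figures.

k ≈ 3.6, θ ≈ 54.2

Gamma(k,θ) with k>1 has mode (k−1)θ, so θ = 141/(k−1).
Need P(X < 333) = 0.9 with θ tied to k this way. Start at k = 2, θ = 141: P(X<333) ≈ 0.683.
Too low — raise k to concentrate. Iterating converges to k ≈ 3.6.
Then θ = 141/(3.6−1) ≈ 54.2.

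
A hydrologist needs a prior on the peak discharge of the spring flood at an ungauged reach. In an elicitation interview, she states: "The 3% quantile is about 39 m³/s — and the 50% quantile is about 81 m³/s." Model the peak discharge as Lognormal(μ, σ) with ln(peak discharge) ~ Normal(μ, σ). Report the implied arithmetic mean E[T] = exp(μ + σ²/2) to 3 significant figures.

E[T] ≈ 87.4 m³/s

If T ~ Lognormal(μ,σ) then ln T ~ Normal(μ,σ), so the p-quantile of ln T is μ + z_p·σ.
ln(39) = 3.664 and ln(81) = 4.394; z_{0.03} = -1.881, z_{0.5} = 0.
σ = (4.394 − 3.664)/(0 − (-1.881)) = 0.389.
μ = 3.664 − (-1.881)·0.389 = 4.394.
E[T] = exp(μ + σ²/2) = exp(4.394 + 0.0755) = 87.4 m³/s.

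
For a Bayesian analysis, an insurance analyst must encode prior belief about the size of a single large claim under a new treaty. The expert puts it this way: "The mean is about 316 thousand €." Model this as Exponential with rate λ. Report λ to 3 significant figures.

Exponential mean = 1/λ, so λ = 1/316.0 = 0.00316.

λ ≈ 0.00316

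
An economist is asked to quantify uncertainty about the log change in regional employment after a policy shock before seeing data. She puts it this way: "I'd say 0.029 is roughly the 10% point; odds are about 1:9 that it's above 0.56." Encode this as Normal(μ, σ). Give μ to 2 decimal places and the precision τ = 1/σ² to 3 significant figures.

The p-quantile of Normal(μ,σ) is μ + z_p·σ, with z_{0.1} = -1.282 and z_{0.9} = 1.282.
Eliminate σ: μ = (z₂·x₁ − z₁·x₂)/(z₂ − z₁) = (1.282·0.029 − (-1.282)·0.56)/2.563 = 0.29.
Then σ = (x₂ − x₁)/(z₂ − z₁) = (0.56 − 0.029)/2.563 = 0.21.
Precision τ = 1/σ² = 1/0.2072² = 23.3.

μ = 0.29, τ = 23.3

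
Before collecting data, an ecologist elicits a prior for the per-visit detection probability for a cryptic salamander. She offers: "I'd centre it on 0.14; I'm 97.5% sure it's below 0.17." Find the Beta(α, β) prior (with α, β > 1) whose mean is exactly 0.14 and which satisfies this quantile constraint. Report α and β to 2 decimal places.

With mean 0.14 fixed, write α = 0.14s, β = 0.86s where s = α+β.
Need P(θ < 0.17) = 0.975 under Beta(0.14s, 0.86s). Normal approximation: (q−m)/√(m(1−m)/s) ≈ z_{0.975} = 1.96, so s ≈ 0.14·0.86·(1.96)²/(0.17−0.14)² = 513.9.
At s = 513.9: P(θ<0.17) ≈ 0.970. Adjusting to match 0.975 gives s ≈ 556.41.
So α = 0.14·556.41 ≈ 77.90, β = 0.86·556.41 ≈ 478.51.

α ≈ 77.90, β ≈ 478.51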